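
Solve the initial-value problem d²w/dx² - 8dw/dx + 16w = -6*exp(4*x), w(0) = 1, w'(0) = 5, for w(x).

Characteristic equation r² - 8r + 16 = 0 has discriminant (-8)² - 4·(16) = 0, so r = 4 is a repeated root.
Hence w_h = (C1 + C2*x)*exp(4*x).
Since exp(4*x) solves the homogeneous equation (r = 4 is a root of multiplicity 2), multiply the trial by x^2. Try w_p = A*x^2*exp(4*x). Substituting into the equation and dividing by exp(4*x) gives A = -3, so w_p = -3*x^2*exp(4*x).
General solution: w = C1*exp(4*x) - 3*x^2*exp(4*x) + C2*x*exp(4*x).
Apply the initial conditions: w(0) = C1 = 1 and w'(0) = C2 + 4*C1 = 5. Solving gives C1 = 1, C2 = 1.

w = x*exp(4*x) - 3*x**2*exp(4*x) + exp(4*x)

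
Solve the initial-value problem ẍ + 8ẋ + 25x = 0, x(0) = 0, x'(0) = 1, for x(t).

Characteristic equation r² + 8r + 25 = 0 has discriminant (8)² - 4·(25) = -36 < 0, so r = -4 ± 3i.
Hence x_h = C1*cos(3*t)*exp(-4*t) + C2*exp(-4*t)*sin(3*t).
Apply the initial conditions: x(0) = C1 = 0 and x'(0) = -4*C1 + 3*C2 = 1. Solving gives C1 = 0, C2 = 1/3.

x = exp(-4*t)*sin(3*t)/3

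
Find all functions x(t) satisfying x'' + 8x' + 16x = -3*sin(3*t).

Characteristic equation r² + 8r + 16 = 0 has discriminant (8)² - 4·(16) = 0, so r = -4 is a repeated root.
Hence x_h = (C1 + C2*t)*exp(-4*t).
Try x_p = A*cos(3*t) + B*sin(3*t). Substituting and equating the coefficients of cos(3t) and sin(3t) gives A = 72/625, B = -21/625, so x_p = -21*sin(3*t)/625 + 72*cos(3*t)/625.

x = -21*sin(3*t)/625 + 72*cos(3*t)/625 + C1*exp(-4*t) + C2*t*exp(-4*t)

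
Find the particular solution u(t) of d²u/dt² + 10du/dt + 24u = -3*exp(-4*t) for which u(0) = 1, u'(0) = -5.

Characteristic equation r² + 10r + 24 = 0 factors as (r + 4)(r + 6) = 0, so r = -4, -6.
Hence u_h = C1*exp(-4*t) + C2*exp(-6*t).
Since exp(-4*t) solves the homogeneous equation (r = -4 is a root of multiplicity 1), multiply the trial by t. Try u_p = A*t*exp(-4*t). Substituting into the equation and dividing by exp(-4*t) gives A = -3/2, so u_p = -3*t*exp(-4*t)/2.
General solution: u = C1*exp(-4*t) + C2*exp(-6*t) - 3*t*exp(-4*t)/2.
Apply the initial conditions: u(0) = C1 + C2 = 1 and u'(0) = -3/2 - 6*C2 - 4*C1 = -5. Solving gives C1 = 5/4, C2 = -1/4.

u = -exp(-6*t)/4 + 5*exp(-4*t)/4 - 3*t*exp(-4*t)/2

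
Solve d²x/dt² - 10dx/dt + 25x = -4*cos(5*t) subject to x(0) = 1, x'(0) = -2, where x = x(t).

Characteristic equation r² - 10r + 25 = 0 has discriminant (-10)² - 4·(25) = 0, so r = 5 is a repeated root.
Hence x_h = (C1 + C2*t)*exp(5*t).
Try x_p = A*cos(5*t) + B*sin(5*t). Substituting and equating the coefficients of cos(5t) and sin(5t) gives A = 0, B = 2/25, so x_p = 2*sin(5*t)/25.
General solution: x = 2*sin(5*t)/25 + C1*exp(5*t) + C2*t*exp(5*t).
Apply the initial conditions: x(0) = C1 = 1 and x'(0) = 2/5 + C2 + 5*C1 = -2. Solving gives C1 = 1, C2 = -37/5.

x = 2*sin(5*t)/25 - 37*t*exp(5*t)/5 + exp(5*t)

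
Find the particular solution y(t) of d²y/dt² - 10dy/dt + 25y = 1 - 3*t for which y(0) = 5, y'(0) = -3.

Characteristic equation r² - 10r + 25 = 0 has discriminant (-10)² - 4·(25) = 0, so r = 5 is a repeated root.
Hence y_h = (C1 + C2*t)*exp(5*t).
For the particular solution try y_p = A0 + A1*t. Substituting and matching coefficients of each power of t gives A0 = -1/125, A1 = -3/25, so y_p = -1/125 - 3*t/25.
General solution: y = -1/125 - 3*t/25 + C1*exp(5*t) + C2*t*exp(5*t).
Apply the initial conditions: y(0) = -1/125 + C1 = 5 and y'(0) = -3/25 + C2 + 5*C1 = -3. Solving gives C1 = 626/125, C2 = -698/25.

y = -1/125 - 3*t/25 + 626*exp(5*t)/125 - 698*t*exp(5*t)/25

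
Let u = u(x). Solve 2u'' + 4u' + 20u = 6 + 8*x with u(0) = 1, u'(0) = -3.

u = 11/50 + 2*x/5 - 131*exp(-x)*sin(3*x)/150 + 39*cos(3*x)*exp(-x)/50

Divide through by 2: u'' + 2u' + 10u = 3 + 4*x.
Characteristic equation r² + 2r + 10 = 0 has discriminant (2)² - 4·(10) = -36 < 0, so r = -1 ± 3i.
Hence u_h = C1*cos(3*x)*exp(-x) + C2*exp(-x)*sin(3*x).
For the particular solution try u_p = A0 + A1*x. Substituting and matching coefficients of each power of x gives A0 = 11/50, A1 = 2/5, so u_p = 11/50 + 2*x/5.
General solution: u = 11/50 + 2*x/5 + C1*cos(3*x)*exp(-x) + C2*exp(-x)*sin(3*x).
Apply the initial conditions: u(0) = 11/50 + C1 = 1 and u'(0) = 2/5 - C1 + 3*C2 = -3. Solving gives C1 = 39/50, C2 = -131/150.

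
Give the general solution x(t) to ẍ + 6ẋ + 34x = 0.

Characteristic equation r² + 6r + 34 = 0 has discriminant (6)² - 4·(34) = -100 < 0, so r = -3 ± 5i.
Hence x_h = C1*cos(5*t)*exp(-3*t) + C2*exp(-3*t)*sin(5*t).

x = C1*cos(5*t)*exp(-3*t) + C2*exp(-3*t)*sin(5*t)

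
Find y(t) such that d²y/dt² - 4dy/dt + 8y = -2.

y = -1/4 + C1*cos(2*t)*exp(2*t) + C2*exp(2*t)*sin(2*t)

Characteristic equation r² - 4r + 8 = 0 has discriminant (-4)² - 4·(8) = -16 < 0, so r = 2 ± 2i.
Hence y_h = C1*cos(2*t)*exp(2*t) + C2*exp(2*t)*sin(2*t).
For the particular solution try y_p = A0. Substituting and matching coefficients of each power of t gives A0 = -1/4, so y_p = -1/4.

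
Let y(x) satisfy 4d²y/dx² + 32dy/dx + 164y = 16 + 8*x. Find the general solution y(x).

Divide through by 4: y'' + 8y' + 41y = 4 + 2*x.
Characteristic equation r² + 8r + 41 = 0 has discriminant (8)² - 4·(41) = -100 < 0, so r = -4 ± 5i.
Hence y_h = C1*cos(5*x)*exp(-4*x) + C2*exp(-4*x)*sin(5*x).
For the particular solution try y_p = A0 + A1*x. Substituting and matching coefficients of each power of x gives A0 = 148/1681, A1 = 2/41, so y_p = 148/1681 + 2*x/41.

y = 148/1681 + 2*x/41 + C1*cos(5*x)*exp(-4*x) + C2*exp(-4*x)*sin(5*x)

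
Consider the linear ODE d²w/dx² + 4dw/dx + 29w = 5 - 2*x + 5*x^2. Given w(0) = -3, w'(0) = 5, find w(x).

Characteristic equation r² + 4r + 29 = 0 has discriminant (4)² - 4·(29) = -100 < 0, so r = -2 ± 5i.
Hence w_h = C1*cos(5*x)*exp(-2*x) + C2*exp(-2*x)*sin(5*x).
For the particular solution try w_p = A0 + A1*x + A2*x^2. Substituting and matching coefficients of each power of x gives A0 = 4307/24389, A1 = -98/841, A2 = 5/29, so w_p = 4307/24389 - 98*x/841 + 5*x^2/29.
General solution: w = 4307/24389 - 98*x/841 + 5*x^2/29 + C1*cos(5*x)*exp(-2*x) + C2*exp(-2*x)*sin(5*x).
Apply the initial conditions: w(0) = 4307/24389 + C1 = -3 and w'(0) = -98/841 - 2*C1 + 5*C2 = 5. Solving gives C1 = -77474/24389, C2 = -30161/121945.

w = 4307/24389 - 98*x/841 + 5*x**2/29 - 77474*cos(5*x)*exp(-2*x)/24389 - 30161*exp(-2*x)*sin(5*x)/121945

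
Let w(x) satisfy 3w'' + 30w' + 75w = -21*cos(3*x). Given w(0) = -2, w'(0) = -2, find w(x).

w = -550*exp(-5*x)/289 - 105*sin(3*x)/578 - 28*cos(3*x)/289 - 373*x*exp(-5*x)/34

Divide through by 3: w'' + 10w' + 25w = -7*cos(3*x).
Characteristic equation r² + 10r + 25 = 0 has discriminant (10)² - 4·(25) = 0, so r = -5 is a repeated root.
Hence w_h = (C1 + C2*x)*exp(-5*x).
Try w_p = A*cos(3*x) + B*sin(3*x). Substituting and equating the coefficients of cos(3x) and sin(3x) gives A = -28/289, B = -105/578, so w_p = -105*sin(3*x)/578 - 28*cos(3*x)/289.
General solution: w = -105*sin(3*x)/578 - 28*cos(3*x)/289 + C1*exp(-5*x) + C2*x*exp(-5*x).
Apply the initial conditions: w(0) = -28/289 + C1 = -2 and w'(0) = -315/578 + C2 - 5*C1 = -2. Solving gives C1 = -550/289, C2 = -373/34.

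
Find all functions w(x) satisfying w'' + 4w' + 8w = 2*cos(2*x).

Characteristic equation r² + 4r + 8 = 0 has discriminant (4)² - 4·(8) = -16 < 0, so r = -2 ± 2i.
Hence w_h = C1*cos(2*x)*exp(-2*x) + C2*exp(-2*x)*sin(2*x).
Try w_p = A*cos(2*x) + B*sin(2*x). Substituting and equating the coefficients of cos(2x) and sin(2x) gives A = 1/10, B = 1/5, so w_p = sin(2*x)/5 + cos(2*x)/10.

w = sin(2*x)/5 + cos(2*x)/10 + C1*cos(2*x)*exp(-2*x) + C2*exp(-2*x)*sin(2*x)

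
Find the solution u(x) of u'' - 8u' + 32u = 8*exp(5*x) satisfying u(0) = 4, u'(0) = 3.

u = 8*exp(5*x)/17 - 229*exp(4*x)*sin(4*x)/68 + 60*cos(4*x)*exp(4*x)/17

Characteristic equation r² - 8r + 32 = 0 has discriminant (-8)² - 4·(32) = -64 < 0, so r = 4 ± 4i.
Hence u_h = C1*cos(4*x)*exp(4*x) + C2*exp(4*x)*sin(4*x).
Try u_p = A*exp(5*x). Substituting into the equation and dividing by exp(5*x) gives A = 8/17, so u_p = 8*exp(5*x)/17.
General solution: u = 8*exp(5*x)/17 + C1*cos(4*x)*exp(4*x) + C2*exp(4*x)*sin(4*x).
Apply the initial conditions: u(0) = 8/17 + C1 = 4 and u'(0) = 40/17 + 4*C1 + 4*C2 = 3. Solving gives C1 = 60/17, C2 = -229/68.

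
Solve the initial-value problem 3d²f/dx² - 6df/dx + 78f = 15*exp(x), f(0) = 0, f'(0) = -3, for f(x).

f = exp(x)/5 - 3*exp(x)*sin(5*x)/5 - cos(5*x)*exp(x)/5

Divide through by 3: f'' - 2f' + 26f = 5*exp(x).
Characteristic equation r² - 2r + 26 = 0 has discriminant (-2)² - 4·(26) = -100 < 0, so r = 1 ± 5i.
Hence f_h = C1*cos(5*x)*exp(x) + C2*exp(x)*sin(5*x).
Try f_p = A*exp(x). Substituting into the equation and dividing by exp(x) gives A = 1/5, so f_p = exp(x)/5.
General solution: f = exp(x)/5 + C1*cos(5*x)*exp(x) + C2*exp(x)*sin(5*x).
Apply the initial conditions: f(0) = 1/5 + C1 = 0 and f'(0) = 1/5 + C1 + 5*C2 = -3. Solving gives C1 = -1/5, C2 = -3/5.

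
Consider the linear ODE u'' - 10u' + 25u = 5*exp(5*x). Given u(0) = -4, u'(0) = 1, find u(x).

u = -4*exp(5*x) + 21*x*exp(5*x) + 5*x**2*exp(5*x)/2

Characteristic equation r² - 10r + 25 = 0 has discriminant (-10)² - 4·(25) = 0, so r = 5 is a repeated root.
Hence u_h = (C1 + C2*x)*exp(5*x).
Since exp(5*x) solves the homogeneous equation (r = 5 is a root of multiplicity 2), multiply the trial by x^2. Try u_p = A*x^2*exp(5*x). Substituting into the equation and dividing by exp(5*x) gives A = 5/2, so u_p = 5*x^2*exp(5*x)/2.
General solution: u = C1*exp(5*x) + 5*x^2*exp(5*x)/2 + C2*x*exp(5*x).
Apply the initial conditions: u(0) = C1 = -4 and u'(0) = C2 + 5*C1 = 1. Solving gives C1 = -4, C2 = 21.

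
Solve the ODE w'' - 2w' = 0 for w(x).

Characteristic equation r² - 2r = 0 factors as (r - 2)r = 0, so r = 2, 0.
Hence w_h = C1*exp(2*x) + C2.

w = C2 + C1*exp(2*x)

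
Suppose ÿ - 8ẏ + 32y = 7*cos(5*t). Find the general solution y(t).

y = -280*sin(5*t)/1649 + 49*cos(5*t)/1649 + C1*cos(4*t)*exp(4*t) + C2*exp(4*t)*sin(4*t)

Characteristic equation r² - 8r + 32 = 0 has discriminant (-8)² - 4·(32) = -64 < 0, so r = 4 ± 4i.
Hence y_h = C1*cos(4*t)*exp(4*t) + C2*exp(4*t)*sin(4*t).
Try y_p = A*cos(5*t) + B*sin(5*t). Substituting and equating the coefficients of cos(5t) and sin(5t) gives A = 49/1649, B = -280/1649, so y_p = -280*sin(5*t)/1649 + 49*cos(5*t)/1649.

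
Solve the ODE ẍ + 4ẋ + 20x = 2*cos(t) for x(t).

Characteristic equation r² + 4r + 20 = 0 has discriminant (4)² - 4·(20) = -64 < 0, so r = -2 ± 4i.
Hence x_h = C1*cos(4*t)*exp(-2*t) + C2*exp(-2*t)*sin(4*t).
Try x_p = A*cos(t) + B*sin(t). Substituting and equating the coefficients of cos(t) and sin(t) gives A = 38/377, B = 8/377, so x_p = 8*sin(t)/377 + 38*cos(t)/377.

x = 8*sin(t)/377 + 38*cos(t)/377 + C1*cos(4*t)*exp(-2*t) + C2*exp(-2*t)*sin(4*t)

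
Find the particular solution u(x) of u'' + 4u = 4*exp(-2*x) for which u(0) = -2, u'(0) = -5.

Characteristic equation r² + 4 = 0 has discriminant (0)² - 4·(4) = -16 < 0, so r = ± 2i.
Hence u_h = C1*cos(2*x) + C2*sin(2*x).
Try u_p = A*exp(-2*x). Substituting into the equation and dividing by exp(-2*x) gives A = 1/2, so u_p = exp(-2*x)/2.
General solution: u = exp(-2*x)/2 + C1*cos(2*x) + C2*sin(2*x).
Apply the initial conditions: u(0) = 1/2 + C1 = -2 and u'(0) = -1 + 2*C2 = -5. Solving gives C1 = -5/2, C2 = -2.

u = exp(-2*x)/2 - 2*sin(2*x) - 5*cos(2*x)/2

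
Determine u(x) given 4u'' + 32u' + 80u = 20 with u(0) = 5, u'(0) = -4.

Divide through by 4: u'' + 8u' + 20u = 5.
Characteristic equation r² + 8r + 20 = 0 has discriminant (8)² - 4·(20) = -16 < 0, so r = -4 ± 2i.
Hence u_h = C1*cos(2*x)*exp(-4*x) + C2*exp(-4*x)*sin(2*x).
For the particular solution try u_p = A0. Substituting and matching coefficients of each power of x gives A0 = 1/4, so u_p = 1/4.
General solution: u = 1/4 + C1*cos(2*x)*exp(-4*x) + C2*exp(-4*x)*sin(2*x).
Apply the initial conditions: u(0) = 1/4 + C1 = 5 and u'(0) = -4*C1 + 2*C2 = -4. Solving gives C1 = 19/4, C2 = 15/2.

u = 1/4 + 15*exp(-4*x)*sin(2*x)/2 + 19*cos(2*x)*exp(-4*x)/4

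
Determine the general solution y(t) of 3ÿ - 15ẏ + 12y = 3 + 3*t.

Divide through by 3: y'' - 5y' + 4y = 1 + t.
Characteristic equation r² - 5r + 4 = 0 factors as (r - 4)(r - 1) = 0, so r = 4, 1.
Hence y_h = C1*exp(4*t) + C2*exp(t).
For the particular solution try y_p = A0 + A1*t. Substituting and matching coefficients of each power of t gives A0 = 9/16, A1 = 1/4, so y_p = 9/16 + t/4.

y = 9/16 + t/4 + C1*exp(4*t) + C2*exp(t)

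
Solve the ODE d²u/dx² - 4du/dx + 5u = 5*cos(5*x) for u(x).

Characteristic equation r² - 4r + 5 = 0 has discriminant (-4)² - 4·(5) = -4 < 0, so r = 2 ± i.
Hence u_h = C1*cos(x)*exp(2*x) + C2*exp(2*x)*sin(x).
Try u_p = A*cos(5*x) + B*sin(5*x). Substituting and equating the coefficients of cos(5x) and sin(5x) gives A = -1/8, B = -1/8, so u_p = -cos(5*x)/8 - sin(5*x)/8.

u = -cos(5*x)/8 - sin(5*x)/8 + C1*cos(x)*exp(2*x) + C2*exp(2*x)*sin(x)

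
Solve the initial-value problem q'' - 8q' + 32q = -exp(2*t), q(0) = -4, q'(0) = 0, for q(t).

Characteristic equation r² - 8r + 32 = 0 has discriminant (-8)² - 4·(32) = -64 < 0, so r = 4 ± 4i.
Hence q_h = C1*cos(4*t)*exp(4*t) + C2*exp(4*t)*sin(4*t).
Try q_p = A*exp(2*t). Substituting into the equation and dividing by exp(2*t) gives A = -1/20, so q_p = -exp(2*t)/20.
General solution: q = -exp(2*t)/20 + C1*cos(4*t)*exp(4*t) + C2*exp(4*t)*sin(4*t).
Apply the initial conditions: q(0) = -1/20 + C1 = -4 and q'(0) = -1/10 + 4*C1 + 4*C2 = 0. Solving gives C1 = -79/20, C2 = 159/40.

q = -exp(2*t)/20 - 79*cos(4*t)*exp(4*t)/20 + 159*exp(4*t)*sin(4*t)/40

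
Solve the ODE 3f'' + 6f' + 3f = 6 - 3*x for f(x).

f = 4 - x + C1*exp(-x) + C2*x*exp(-x)

Divide through by 3: f'' + 2f' + f = 2 - x.
Characteristic equation r² + 2r + 1 = 0 has discriminant (2)² - 4·(1) = 0, so r = -1 is a repeated root.
Hence f_h = (C1 + C2*x)*exp(-x).
For the particular solution try f_p = A0 + A1*x. Substituting and matching coefficients of each power of x gives A0 = 4, A1 = -1, so f_p = 4 - x.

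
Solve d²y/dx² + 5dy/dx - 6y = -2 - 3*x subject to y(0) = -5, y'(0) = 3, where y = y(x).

Characteristic equation r² + 5r - 6 = 0 factors as (r - 1)(r + 6) = 0, so r = 1, -6.
Hence y_h = C1*exp(x) + C2*exp(-6*x).
For the particular solution try y_p = A0 + A1*x. Substituting and matching coefficients of each power of x gives A0 = 3/4, A1 = 1/2, so y_p = 3/4 + x/2.
General solution: y = 3/4 + x/2 + C1*exp(x) + C2*exp(-6*x).
Apply the initial conditions: y(0) = 3/4 + C1 + C2 = -5 and y'(0) = 1/2 + C1 - 6*C2 = 3. Solving gives C1 = -32/7, C2 = -33/28.

y = 3/4 + x/2 - 33*exp(-6*x)/28 - 32*exp(x)/7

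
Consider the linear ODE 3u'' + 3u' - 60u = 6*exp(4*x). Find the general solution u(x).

Divide through by 3: u'' + u' - 20u = 2*exp(4*x).
Characteristic equation r² + r - 20 = 0 factors as (r - 4)(r + 5) = 0, so r = 4, -5.
Hence u_h = C1*exp(4*x) + C2*exp(-5*x).
Since exp(4*x) solves the homogeneous equation (r = 4 is a root of multiplicity 1), multiply the trial by x. Try u_p = A*x*exp(4*x). Substituting into the equation and dividing by exp(4*x) gives A = 2/9, so u_p = 2*x*exp(4*x)/9.

u = C1*exp(4*x) + C2*exp(-5*x) + 2*x*exp(4*x)/9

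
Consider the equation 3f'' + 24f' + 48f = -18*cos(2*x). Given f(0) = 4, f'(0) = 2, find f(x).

f = -9*cos(2*x)/50 - 6*sin(2*x)/25 + 209*exp(-4*x)/50 + 96*x*exp(-4*x)/5

Divide through by 3: f'' + 8f' + 16f = -6*cos(2*x).
Characteristic equation r² + 8r + 16 = 0 has discriminant (8)² - 4·(16) = 0, so r = -4 is a repeated root.
Hence f_h = (C1 + C2*x)*exp(-4*x).
Try f_p = A*cos(2*x) + B*sin(2*x). Substituting and equating the coefficients of cos(2x) and sin(2x) gives A = -9/50, B = -6/25, so f_p = -9*cos(2*x)/50 - 6*sin(2*x)/25.
General solution: f = -9*cos(2*x)/50 - 6*sin(2*x)/25 + C1*exp(-4*x) + C2*x*exp(-4*x).
Apply the initial conditions: f(0) = -9/50 + C1 = 4 and f'(0) = -12/25 + C2 - 4*C1 = 2. Solving gives C1 = 209/50, C2 = 96/5.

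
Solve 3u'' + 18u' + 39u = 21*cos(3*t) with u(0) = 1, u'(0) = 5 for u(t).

Divide through by 3: u'' + 6u' + 13u = 7*cos(3*t).
Characteristic equation r² + 6r + 13 = 0 has discriminant (6)² - 4·(13) = -16 < 0, so r = -3 ± 2i.
Hence u_h = C1*cos(2*t)*exp(-3*t) + C2*exp(-3*t)*sin(2*t).
Try u_p = A*cos(3*t) + B*sin(3*t). Substituting and equating the coefficients of cos(3t) and sin(3t) gives A = 7/85, B = 63/170, so u_p = 7*cos(3*t)/85 + 63*sin(3*t)/170.
General solution: u = 7*cos(3*t)/85 + 63*sin(3*t)/170 + C1*cos(2*t)*exp(-3*t) + C2*exp(-3*t)*sin(2*t).
Apply the initial conditions: u(0) = 7/85 + C1 = 1 and u'(0) = 189/170 - 3*C1 + 2*C2 = 5. Solving gives C1 = 78/85, C2 = 1129/340.

u = 7*cos(3*t)/85 + 63*sin(3*t)/170 + 78*cos(2*t)*exp(-3*t)/85 + 1129*exp(-3*t)*sin(2*t)/340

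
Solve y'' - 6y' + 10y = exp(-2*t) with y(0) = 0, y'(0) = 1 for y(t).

Characteristic equation r² - 6r + 10 = 0 has discriminant (-6)² - 4·(10) = -4 < 0, so r = 3 ± i.
Hence y_h = C1*cos(t)*exp(3*t) + C2*exp(3*t)*sin(t).
Try y_p = A*exp(-2*t). Substituting into the equation and dividing by exp(-2*t) gives A = 1/26, so y_p = exp(-2*t)/26.
General solution: y = exp(-2*t)/26 + C1*cos(t)*exp(3*t) + C2*exp(3*t)*sin(t).
Apply the initial conditions: y(0) = 1/26 + C1 = 0 and y'(0) = -1/13 + C2 + 3*C1 = 1. Solving gives C1 = -1/26, C2 = 31/26.

y = exp(-2*t)/26 - cos(t)*exp(3*t)/26 + 31*exp(3*t)*sin(t)/26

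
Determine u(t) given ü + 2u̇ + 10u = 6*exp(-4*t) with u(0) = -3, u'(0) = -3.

Characteristic equation r² + 2r + 10 = 0 has discriminant (2)² - 4·(10) = -36 < 0, so r = -1 ± 3i.
Hence u_h = C1*cos(3*t)*exp(-t) + C2*exp(-t)*sin(3*t).
Try u_p = A*exp(-4*t). Substituting into the equation and dividing by exp(-4*t) gives A = 1/3, so u_p = exp(-4*t)/3.
General solution: u = exp(-4*t)/3 + C1*cos(3*t)*exp(-t) + C2*exp(-t)*sin(3*t).
Apply the initial conditions: u(0) = 1/3 + C1 = -3 and u'(0) = -4/3 - C1 + 3*C2 = -3. Solving gives C1 = -10/3, C2 = -5/3.

u = exp(-4*t)/3 - 10*cos(3*t)*exp(-t)/3 - 5*exp(-t)*sin(3*t)/3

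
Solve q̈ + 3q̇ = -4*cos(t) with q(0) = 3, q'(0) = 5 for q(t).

q = 14/3 - 31*exp(-3*t)/15 - 6*sin(t)/5 + 2*cos(t)/5

Characteristic equation r² + 3r = 0 factors as (r + 3)r = 0, so r = -3, 0.
Hence q_h = C1*exp(-3*t) + C2.
Try q_p = A*cos(t) + B*sin(t). Substituting and equating the coefficients of cos(t) and sin(t) gives A = 2/5, B = -6/5, so q_p = -6*sin(t)/5 + 2*cos(t)/5.
General solution: q = C2 - 6*sin(t)/5 + 2*cos(t)/5 + C1*exp(-3*t).
Apply the initial conditions: q(0) = 2/5 + C1 + C2 = 3 and q'(0) = -6/5 - 3*C1 = 5. Solving gives C1 = -31/15, C2 = 14/3.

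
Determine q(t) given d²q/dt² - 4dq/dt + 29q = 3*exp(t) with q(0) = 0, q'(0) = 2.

q = 3*exp(t)/26 - 3*cos(5*t)*exp(2*t)/26 + 11*exp(2*t)*sin(5*t)/26

Characteristic equation r² - 4r + 29 = 0 has discriminant (-4)² - 4·(29) = -100 < 0, so r = 2 ± 5i.
Hence q_h = C1*cos(5*t)*exp(2*t) + C2*exp(2*t)*sin(5*t).
Try q_p = A*exp(t). Substituting into the equation and dividing by exp(t) gives A = 3/26, so q_p = 3*exp(t)/26.
General solution: q = 3*exp(t)/26 + C1*cos(5*t)*exp(2*t) + C2*exp(2*t)*sin(5*t).
Apply the initial conditions: q(0) = 3/26 + C1 = 0 and q'(0) = 3/26 + 2*C1 + 5*C2 = 2. Solving gives C1 = -3/26, C2 = 11/26.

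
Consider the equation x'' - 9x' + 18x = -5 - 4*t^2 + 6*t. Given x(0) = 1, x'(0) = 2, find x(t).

Characteristic equation r² - 9r + 18 = 0 factors as (r - 3)(r - 6) = 0, so r = 3, 6.
Hence x_h = C1*exp(3*t) + C2*exp(6*t).
For the particular solution try x_p = A0 + A1*t + A2*t^2. Substituting and matching coefficients of each power of t gives A0 = -16/81, A1 = 1/9, A2 = -2/9, so x_p = -16/81 - 2*t^2/9 + t/9.
General solution: x = -16/81 - 2*t^2/9 + t/9 + C1*exp(3*t) + C2*exp(6*t).
Apply the initial conditions: x(0) = -16/81 + C1 + C2 = 1 and x'(0) = 1/9 + 3*C1 + 6*C2 = 2. Solving gives C1 = 143/81, C2 = -46/81.

x = -16/81 - 46*exp(6*t)/81 - 2*t**2/9 + t/9 + 143*exp(3*t)/81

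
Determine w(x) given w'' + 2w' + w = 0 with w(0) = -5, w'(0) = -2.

w = -5*exp(-x) - 7*x*exp(-x)

Characteristic equation r² + 2r + 1 = 0 has discriminant (2)² - 4·(1) = 0, so r = -1 is a repeated root.
Hence w_h = (C1 + C2*x)*exp(-x).
Apply the initial conditions: w(0) = C1 = -5 and w'(0) = C2 - C1 = -2. Solving gives C1 = -5, C2 = -7.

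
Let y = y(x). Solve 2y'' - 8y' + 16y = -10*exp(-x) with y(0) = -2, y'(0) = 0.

y = -5*exp(-x)/13 - 21*cos(2*x)*exp(2*x)/13 + 37*exp(2*x)*sin(2*x)/26

Divide through by 2: y'' - 4y' + 8y = -5*exp(-x).
Characteristic equation r² - 4r + 8 = 0 has discriminant (-4)² - 4·(8) = -16 < 0, so r = 2 ± 2i.
Hence y_h = C1*cos(2*x)*exp(2*x) + C2*exp(2*x)*sin(2*x).
Try y_p = A*exp(-x). Substituting into the equation and dividing by exp(-x) gives A = -5/13, so y_p = -5*exp(-x)/13.
General solution: y = -5*exp(-x)/13 + C1*cos(2*x)*exp(2*x) + C2*exp(2*x)*sin(2*x).
Apply the initial conditions: y(0) = -5/13 + C1 = -2 and y'(0) = 5/13 + 2*C1 + 2*C2 = 0. Solving gives C1 = -21/13, C2 = 37/26.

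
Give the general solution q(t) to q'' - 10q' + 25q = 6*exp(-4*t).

Characteristic equation r² - 10r + 25 = 0 has discriminant (-10)² - 4·(25) = 0, so r = 5 is a repeated root.
Hence q_h = (C1 + C2*t)*exp(5*t).
Try q_p = A*exp(-4*t). Substituting into the equation and dividing by exp(-4*t) gives A = 2/27, so q_p = 2*exp(-4*t)/27.

q = 2*exp(-4*t)/27 + C1*exp(5*t) + C2*t*exp(5*t)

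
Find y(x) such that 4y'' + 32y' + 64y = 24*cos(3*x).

y = 42*cos(3*x)/625 + 144*sin(3*x)/625 + C1*exp(-4*x) + C2*x*exp(-4*x)

Divide through by 4: y'' + 8y' + 16y = 6*cos(3*x).
Characteristic equation r² + 8r + 16 = 0 has discriminant (8)² - 4·(16) = 0, so r = -4 is a repeated root.
Hence y_h = (C1 + C2*x)*exp(-4*x).
Try y_p = A*cos(3*x) + B*sin(3*x). Substituting and equating the coefficients of cos(3x) and sin(3x) gives A = 42/625, B = 144/625, so y_p = 42*cos(3*x)/625 + 144*sin(3*x)/625.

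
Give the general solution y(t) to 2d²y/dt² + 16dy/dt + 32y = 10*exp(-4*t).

Divide through by 2: y'' + 8y' + 16y = 5*exp(-4*t).
Characteristic equation r² + 8r + 16 = 0 has discriminant (8)² - 4·(16) = 0, so r = -4 is a repeated root.
Hence y_h = (C1 + C2*t)*exp(-4*t).
Since exp(-4*t) solves the homogeneous equation (r = -4 is a root of multiplicity 2), multiply the trial by t^2. Try y_p = A*t^2*exp(-4*t). Substituting into the equation and dividing by exp(-4*t) gives A = 5/2, so y_p = 5*t^2*exp(-4*t)/2.

y = C1*exp(-4*t) + 5*t**2*exp(-4*t)/2 + C2*t*exp(-4*t)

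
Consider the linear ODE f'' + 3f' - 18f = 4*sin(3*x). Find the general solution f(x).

Characteristic equation r² + 3r - 18 = 0 factors as (r + 6)(r - 3) = 0, so r = -6, 3.
Hence f_h = C1*exp(-6*x) + C2*exp(3*x).
Try f_p = A*cos(3*x) + B*sin(3*x). Substituting and equating the coefficients of cos(3x) and sin(3x) gives A = -2/45, B = -2/15, so f_p = -2*sin(3*x)/15 - 2*cos(3*x)/45.

f = -2*sin(3*x)/15 - 2*cos(3*x)/45 + C1*exp(-6*x) + C2*exp(3*x)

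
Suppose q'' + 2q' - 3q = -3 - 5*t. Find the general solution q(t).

q = 19/9 + 5*t/3 + C1*exp(t) + C2*exp(-3*t)

Characteristic equation r² + 2r - 3 = 0 factors as (r - 1)(r + 3) = 0, so r = 1, -3.
Hence q_h = C1*exp(t) + C2*exp(-3*t).
For the particular solution try q_p = A0 + A1*t. Substituting and matching coefficients of each power of t gives A0 = 19/9, A1 = 5/3, so q_p = 19/9 + 5*t/3.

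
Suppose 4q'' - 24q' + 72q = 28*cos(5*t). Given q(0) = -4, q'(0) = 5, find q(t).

Divide through by 4: q'' - 6q' + 18q = 7*cos(5*t).
Characteristic equation r² - 6r + 18 = 0 has discriminant (-6)² - 4·(18) = -36 < 0, so r = 3 ± 3i.
Hence q_h = C1*cos(3*t)*exp(3*t) + C2*exp(3*t)*sin(3*t).
Try q_p = A*cos(5*t) + B*sin(5*t). Substituting and equating the coefficients of cos(5t) and sin(5t) gives A = -49/949, B = -210/949, so q_p = -210*sin(5*t)/949 - 49*cos(5*t)/949.
General solution: q = -210*sin(5*t)/949 - 49*cos(5*t)/949 + C1*cos(3*t)*exp(3*t) + C2*exp(3*t)*sin(3*t).
Apply the initial conditions: q(0) = -49/949 + C1 = -4 and q'(0) = -1050/949 + 3*C1 + 3*C2 = 5. Solving gives C1 = -3747/949, C2 = 17036/2847.

q = -210*sin(5*t)/949 - 49*cos(5*t)/949 - 3747*cos(3*t)*exp(3*t)/949 + 17036*exp(3*t)*sin(3*t)/2847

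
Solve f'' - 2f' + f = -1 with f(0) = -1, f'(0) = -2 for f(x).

f = -1 - 2*x*exp(x)

Characteristic equation r² - 2r + 1 = 0 has discriminant (-2)² - 4·(1) = 0, so r = 1 is a repeated root.
Hence f_h = (C1 + C2*x)*exp(x).
For the particular solution try f_p = A0. Substituting and matching coefficients of each power of x gives A0 = -1, so f_p = -1.
General solution: f = -1 + C1*exp(x) + C2*x*exp(x).
Apply the initial conditions: f(0) = -1 + C1 = -1 and f'(0) = C1 + C2 = -2. Solving gives C1 = 0, C2 = -2.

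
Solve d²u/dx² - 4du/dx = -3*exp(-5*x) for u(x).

u = C2 - exp(-5*x)/15 + C1*exp(4*x)

Characteristic equation r² - 4r = 0 factors as (r - 4)r = 0, so r = 4, 0.
Hence u_h = C1*exp(4*x) + C2.
Try u_p = A*exp(-5*x). Substituting into the equation and dividing by exp(-5*x) gives A = -1/15, so u_p = -exp(-5*x)/15.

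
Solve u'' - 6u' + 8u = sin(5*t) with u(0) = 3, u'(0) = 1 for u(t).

Characteristic equation r² - 6r + 8 = 0 factors as (r - 2)(r - 4) = 0, so r = 2, 4.
Hence u_h = C1*exp(2*t) + C2*exp(4*t).
Try u_p = A*cos(5*t) + B*sin(5*t). Substituting and equating the coefficients of cos(5t) and sin(5t) gives A = 30/1189, B = -17/1189, so u_p = -17*sin(5*t)/1189 + 30*cos(5*t)/1189.
General solution: u = -17*sin(5*t)/1189 + 30*cos(5*t)/1189 + C1*exp(2*t) + C2*exp(4*t).
Apply the initial conditions: u(0) = 30/1189 + C1 + C2 = 3 and u'(0) = -85/1189 + 2*C1 + 4*C2 = 1. Solving gives C1 = 157/29, C2 = -100/41.

u = -100*exp(4*t)/41 - 17*sin(5*t)/1189 + 30*cos(5*t)/1189 + 157*exp(2*t)/29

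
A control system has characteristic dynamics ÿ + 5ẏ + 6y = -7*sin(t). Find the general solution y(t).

Characteristic equation r² + 5r + 6 = 0 factors as (r + 3)(r + 2) = 0, so r = -3, -2.
Hence y_h = C1*exp(-3*t) + C2*exp(-2*t).
Try y_p = A*cos(t) + B*sin(t). Substituting and equating the coefficients of cos(t) and sin(t) gives A = 7/10, B = -7/10, so y_p = -7*sin(t)/10 + 7*cos(t)/10.

y = -7*sin(t)/10 + 7*cos(t)/10 + C1*exp(-3*t) + C2*exp(-2*t)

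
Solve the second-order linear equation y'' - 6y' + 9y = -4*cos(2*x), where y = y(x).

y = -20*cos(2*x)/169 + 48*sin(2*x)/169 + C1*exp(3*x) + C2*x*exp(3*x)

Characteristic equation r² - 6r + 9 = 0 has discriminant (-6)² - 4·(9) = 0, so r = 3 is a repeated root.
Hence y_h = (C1 + C2*x)*exp(3*x).
Try y_p = A*cos(2*x) + B*sin(2*x). Substituting and equating the coefficients of cos(2x) and sin(2x) gives A = -20/169, B = 48/169, so y_p = -20*cos(2*x)/169 + 48*sin(2*x)/169.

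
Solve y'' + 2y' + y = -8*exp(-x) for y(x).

Characteristic equation r² + 2r + 1 = 0 has discriminant (2)² - 4·(1) = 0, so r = -1 is a repeated root.
Hence y_h = (C1 + C2*x)*exp(-x).
Since exp(-x) solves the homogeneous equation (r = -1 is a root of multiplicity 2), multiply the trial by x^2. Try y_p = A*x^2*exp(-x). Substituting into the equation and dividing by exp(-x) gives A = -4, so y_p = -4*x^2*exp(-x).

y = C1*exp(-x) - 4*x**2*exp(-x) + C2*x*exp(-x)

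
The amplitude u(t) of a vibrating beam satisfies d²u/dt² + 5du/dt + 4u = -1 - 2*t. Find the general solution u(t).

Characteristic equation r² + 5r + 4 = 0 factors as (r + 1)(r + 4) = 0, so r = -1, -4.
Hence u_h = C1*exp(-t) + C2*exp(-4*t).
For the particular solution try u_p = A0 + A1*t. Substituting and matching coefficients of each power of t gives A0 = 3/8, A1 = -1/2, so u_p = 3/8 - t/2.

u = 3/8 - t/2 + C1*exp(-t) + C2*exp(-4*t)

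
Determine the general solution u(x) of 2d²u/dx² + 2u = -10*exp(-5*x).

Divide through by 2: u'' + u = -5*exp(-5*x).
Characteristic equation r² + 1 = 0 has discriminant (0)² - 4·(1) = -4 < 0, so r = ± i.
Hence u_h = C1*cos(x) + C2*sin(x).
Try u_p = A*exp(-5*x). Substituting into the equation and dividing by exp(-5*x) gives A = -5/26, so u_p = -5*exp(-5*x)/26.

u = -5*exp(-5*x)/26 + C1*cos(x) + C2*sin(x)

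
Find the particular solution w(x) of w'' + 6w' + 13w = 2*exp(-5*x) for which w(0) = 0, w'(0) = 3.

Characteristic equation r² + 6r + 13 = 0 has discriminant (6)² - 4·(13) = -16 < 0, so r = -3 ± 2i.
Hence w_h = C1*cos(2*x)*exp(-3*x) + C2*exp(-3*x)*sin(2*x).
Try w_p = A*exp(-5*x). Substituting into the equation and dividing by exp(-5*x) gives A = 1/4, so w_p = exp(-5*x)/4.
General solution: w = exp(-5*x)/4 + C1*cos(2*x)*exp(-3*x) + C2*exp(-3*x)*sin(2*x).
Apply the initial conditions: w(0) = 1/4 + C1 = 0 and w'(0) = -5/4 - 3*C1 + 2*C2 = 3. Solving gives C1 = -1/4, C2 = 7/4.

w = exp(-5*x)/4 - cos(2*x)*exp(-3*x)/4 + 7*exp(-3*x)*sin(2*x)/4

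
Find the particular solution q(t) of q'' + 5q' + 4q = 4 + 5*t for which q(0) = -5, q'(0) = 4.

Characteristic equation r² + 5r + 4 = 0 factors as (r + 1)(r + 4) = 0, so r = -1, -4.
Hence q_h = C1*exp(-t) + C2*exp(-4*t).
For the particular solution try q_p = A0 + A1*t. Substituting and matching coefficients of each power of t gives A0 = -9/16, A1 = 5/4, so q_p = -9/16 + 5*t/4.
General solution: q = -9/16 + 5*t/4 + C1*exp(-t) + C2*exp(-4*t).
Apply the initial conditions: q(0) = -9/16 + C1 + C2 = -5 and q'(0) = 5/4 - C1 - 4*C2 = 4. Solving gives C1 = -5, C2 = 9/16.

q = -9/16 - 5*exp(-t) + 5*t/4 + 9*exp(-4*t)/16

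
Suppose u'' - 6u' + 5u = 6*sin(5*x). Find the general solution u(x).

u = -6*sin(5*x)/65 + 9*cos(5*x)/65 + C1*exp(x) + C2*exp(5*x)

Characteristic equation r² - 6r + 5 = 0 factors as (r - 1)(r - 5) = 0, so r = 1, 5.
Hence u_h = C1*exp(x) + C2*exp(5*x).
Try u_p = A*cos(5*x) + B*sin(5*x). Substituting and equating the coefficients of cos(5x) and sin(5x) gives A = 9/65, B = -6/65, so u_p = -6*sin(5*x)/65 + 9*cos(5*x)/65.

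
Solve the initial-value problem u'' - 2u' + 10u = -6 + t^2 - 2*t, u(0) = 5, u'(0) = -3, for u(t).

Characteristic equation r² - 2r + 10 = 0 has discriminant (-2)² - 4·(10) = -36 < 0, so r = 1 ± 3i.
Hence u_h = C1*cos(3*t)*exp(t) + C2*exp(t)*sin(3*t).
For the particular solution try u_p = A0 + A1*t + A2*t^2. Substituting and matching coefficients of each power of t gives A0 = -163/250, A1 = -4/25, A2 = 1/10, so u_p = -163/250 - 4*t/25 + t^2/10.
General solution: u = -163/250 - 4*t/25 + t^2/10 + C1*cos(3*t)*exp(t) + C2*exp(t)*sin(3*t).
Apply the initial conditions: u(0) = -163/250 + C1 = 5 and u'(0) = -4/25 + C1 + 3*C2 = -3. Solving gives C1 = 1413/250, C2 = -2123/750.

u = -163/250 - 4*t/25 + t**2/10 - 2123*exp(t)*sin(3*t)/750 + 1413*cos(3*t)*exp(t)/250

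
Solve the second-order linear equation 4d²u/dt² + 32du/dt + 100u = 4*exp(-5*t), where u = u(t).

u = exp(-5*t)/10 + C1*cos(3*t)*exp(-4*t) + C2*exp(-4*t)*sin(3*t)

Divide through by 4: u'' + 8u' + 25u = exp(-5*t).
Characteristic equation r² + 8r + 25 = 0 has discriminant (8)² - 4·(25) = -36 < 0, so r = -4 ± 3i.
Hence u_h = C1*cos(3*t)*exp(-4*t) + C2*exp(-4*t)*sin(3*t).
Try u_p = A*exp(-5*t). Substituting into the equation and dividing by exp(-5*t) gives A = 1/10, so u_p = exp(-5*t)/10.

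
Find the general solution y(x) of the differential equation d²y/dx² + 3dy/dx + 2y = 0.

Characteristic equation r² + 3r + 2 = 0 factors as (r + 1)(r + 2) = 0, so r = -1, -2.
Hence y_h = C1*exp(-x) + C2*exp(-2*x).

y = C1*exp(-x) + C2*exp(-2*x)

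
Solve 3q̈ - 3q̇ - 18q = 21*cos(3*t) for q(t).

Divide through by 3: q'' - q' - 6q = 7*cos(3*t).
Characteristic equation r² - r - 6 = 0 factors as (r + 2)(r - 3) = 0, so r = -2, 3.
Hence q_h = C1*exp(-2*t) + C2*exp(3*t).
Try q_p = A*cos(3*t) + B*sin(3*t). Substituting and equating the coefficients of cos(3t) and sin(3t) gives A = -35/78, B = -7/78, so q_p = -35*cos(3*t)/78 - 7*sin(3*t)/78.

q = -35*cos(3*t)/78 - 7*sin(3*t)/78 + C1*exp(-2*t) + C2*exp(3*t)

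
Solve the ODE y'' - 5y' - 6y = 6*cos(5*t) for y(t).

y = -93*cos(5*t)/793 - 75*sin(5*t)/793 + C1*exp(6*t) + C2*exp(-t)

Characteristic equation r² - 5r - 6 = 0 factors as (r - 6)(r + 1) = 0, so r = 6, -1.
Hence y_h = C1*exp(6*t) + C2*exp(-t).
Try y_p = A*cos(5*t) + B*sin(5*t). Substituting and equating the coefficients of cos(5t) and sin(5t) gives A = -93/793, B = -75/793, so y_p = -93*cos(5*t)/793 - 75*sin(5*t)/793.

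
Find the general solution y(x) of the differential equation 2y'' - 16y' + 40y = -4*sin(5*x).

y = -16*cos(5*x)/325 + 2*sin(5*x)/325 + C1*cos(2*x)*exp(4*x) + C2*exp(4*x)*sin(2*x)

Divide through by 2: y'' - 8y' + 20y = -2*sin(5*x).
Characteristic equation r² - 8r + 20 = 0 has discriminant (-8)² - 4·(20) = -16 < 0, so r = 4 ± 2i.
Hence y_h = C1*cos(2*x)*exp(4*x) + C2*exp(4*x)*sin(2*x).
Try y_p = A*cos(5*x) + B*sin(5*x). Substituting and equating the coefficients of cos(5x) and sin(5x) gives A = -16/325, B = 2/325, so y_p = -16*cos(5*x)/325 + 2*sin(5*x)/325.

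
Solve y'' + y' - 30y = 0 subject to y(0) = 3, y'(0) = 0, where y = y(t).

y = 15*exp(-6*t)/11 + 18*exp(5*t)/11

Characteristic equation r² + r - 30 = 0 factors as (r - 5)(r + 6) = 0, so r = 5, -6.
Hence y_h = C1*exp(5*t) + C2*exp(-6*t).
Apply the initial conditions: y(0) = C1 + C2 = 3 and y'(0) = -6*C2 + 5*C1 = 0. Solving gives C1 = 18/11, C2 = 15/11.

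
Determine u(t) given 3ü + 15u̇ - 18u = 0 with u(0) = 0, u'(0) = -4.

Divide through by 3: u'' + 5u' - 6u = 0.
Characteristic equation r² + 5r - 6 = 0 factors as (r + 6)(r - 1) = 0, so r = -6, 1.
Hence u_h = C1*exp(-6*t) + C2*exp(t).
Apply the initial conditions: u(0) = C1 + C2 = 0 and u'(0) = C2 - 6*C1 = -4. Solving gives C1 = 4/7, C2 = -4/7.

u = -4*exp(t)/7 + 4*exp(-6*t)/7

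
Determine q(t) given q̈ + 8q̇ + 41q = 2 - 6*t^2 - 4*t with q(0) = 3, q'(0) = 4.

Characteristic equation r² + 8r + 41 = 0 has discriminant (8)² - 4·(41) = -100 < 0, so r = -4 ± 5i.
Hence q_h = C1*cos(5*t)*exp(-4*t) + C2*exp(-4*t)*sin(5*t).
For the particular solution try q_p = A0 + A1*t + A2*t^2. Substituting and matching coefficients of each power of t gives A0 = 4398/68921, A1 = -68/1681, A2 = -6/41, so q_p = 4398/68921 - 68*t/1681 - 6*t^2/41.
General solution: q = 4398/68921 - 68*t/1681 - 6*t^2/41 + C1*cos(5*t)*exp(-4*t) + C2*exp(-4*t)*sin(5*t).
Apply the initial conditions: q(0) = 4398/68921 + C1 = 3 and q'(0) = -68/1681 - 4*C1 + 5*C2 = 4. Solving gives C1 = 202365/68921, C2 = 1087932/344605.

q = 4398/68921 - 68*t/1681 - 6*t**2/41 + 202365*cos(5*t)*exp(-4*t)/68921 + 1087932*exp(-4*t)*sin(5*t)/344605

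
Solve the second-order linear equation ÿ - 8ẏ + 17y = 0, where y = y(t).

y = C1*cos(t)*exp(4*t) + C2*exp(4*t)*sin(t)

Characteristic equation r² - 8r + 17 = 0 has discriminant (-8)² - 4·(17) = -4 < 0, so r = 4 ± i.
Hence y_h = C1*cos(t)*exp(4*t) + C2*exp(4*t)*sin(t).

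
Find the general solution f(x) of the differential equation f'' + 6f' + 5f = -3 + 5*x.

Characteristic equation r² + 6r + 5 = 0 factors as (r + 1)(r + 5) = 0, so r = -1, -5.
Hence f_h = C1*exp(-x) + C2*exp(-5*x).
For the particular solution try f_p = A0 + A1*x. Substituting and matching coefficients of each power of x gives A0 = -9/5, A1 = 1, so f_p = -9/5 + x.

f = -9/5 + x + C1*exp(-x) + C2*exp(-5*x)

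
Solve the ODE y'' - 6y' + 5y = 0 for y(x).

Characteristic equation r² - 6r + 5 = 0 factors as (r - 5)(r - 1) = 0, so r = 5, 1.
Hence y_h = C1*exp(5*x) + C2*exp(x).

y = C1*exp(5*x) + C2*exp(x)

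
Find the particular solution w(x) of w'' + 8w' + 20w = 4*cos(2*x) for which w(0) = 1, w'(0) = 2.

w = cos(2*x)/8 + sin(2*x)/8 + 7*cos(2*x)*exp(-4*x)/8 + 21*exp(-4*x)*sin(2*x)/8

Characteristic equation r² + 8r + 20 = 0 has discriminant (8)² - 4·(20) = -16 < 0, so r = -4 ± 2i.
Hence w_h = C1*cos(2*x)*exp(-4*x) + C2*exp(-4*x)*sin(2*x).
Try w_p = A*cos(2*x) + B*sin(2*x). Substituting and equating the coefficients of cos(2x) and sin(2x) gives A = 1/8, B = 1/8, so w_p = cos(2*x)/8 + sin(2*x)/8.
General solution: w = cos(2*x)/8 + sin(2*x)/8 + C1*cos(2*x)*exp(-4*x) + C2*exp(-4*x)*sin(2*x).
Apply the initial conditions: w(0) = 1/8 + C1 = 1 and w'(0) = 1/4 - 4*C1 + 2*C2 = 2. Solving gives C1 = 7/8, C2 = 21/8.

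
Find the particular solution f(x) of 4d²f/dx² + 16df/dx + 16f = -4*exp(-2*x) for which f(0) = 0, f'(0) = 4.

f = 4*x*exp(-2*x) - x**2*exp(-2*x)/2

Divide through by 4: f'' + 4f' + 4f = -exp(-2*x).
Characteristic equation r² + 4r + 4 = 0 has discriminant (4)² - 4·(4) = 0, so r = -2 is a repeated root.
Hence f_h = (C1 + C2*x)*exp(-2*x).
Since exp(-2*x) solves the homogeneous equation (r = -2 is a root of multiplicity 2), multiply the trial by x^2. Try f_p = A*x^2*exp(-2*x). Substituting into the equation and dividing by exp(-2*x) gives A = -1/2, so f_p = -x^2*exp(-2*x)/2.
General solution: f = C1*exp(-2*x) - x^2*exp(-2*x)/2 + C2*x*exp(-2*x).
Apply the initial conditions: f(0) = C1 = 0 and f'(0) = C2 - 2*C1 = 4. Solving gives C1 = 0, C2 = 4.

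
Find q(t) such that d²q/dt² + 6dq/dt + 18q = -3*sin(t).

q = -51*sin(t)/325 + 18*cos(t)/325 + C1*cos(3*t)*exp(-3*t) + C2*exp(-3*t)*sin(3*t)

Characteristic equation r² + 6r + 18 = 0 has discriminant (6)² - 4·(18) = -36 < 0, so r = -3 ± 3i.
Hence q_h = C1*cos(3*t)*exp(-3*t) + C2*exp(-3*t)*sin(3*t).
Try q_p = A*cos(t) + B*sin(t). Substituting and equating the coefficients of cos(t) and sin(t) gives A = 18/325, B = -51/325, so q_p = -51*sin(t)/325 + 18*cos(t)/325.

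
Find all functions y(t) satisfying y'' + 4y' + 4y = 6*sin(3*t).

y = -72*cos(3*t)/169 - 30*sin(3*t)/169 + C1*exp(-2*t) + C2*t*exp(-2*t)

Characteristic equation r² + 4r + 4 = 0 has discriminant (4)² - 4·(4) = 0, so r = -2 is a repeated root.
Hence y_h = (C1 + C2*t)*exp(-2*t).
Try y_p = A*cos(3*t) + B*sin(3*t). Substituting and equating the coefficients of cos(3t) and sin(3t) gives A = -72/169, B = -30/169, so y_p = -72*cos(3*t)/169 - 30*sin(3*t)/169.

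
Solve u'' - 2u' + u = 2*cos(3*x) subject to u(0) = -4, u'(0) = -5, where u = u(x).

Characteristic equation r² - 2r + 1 = 0 has discriminant (-2)² - 4·(1) = 0, so r = 1 is a repeated root.
Hence u_h = (C1 + C2*x)*exp(x).
Try u_p = A*cos(3*x) + B*sin(3*x). Substituting and equating the coefficients of cos(3x) and sin(3x) gives A = -4/25, B = -3/25, so u_p = -4*cos(3*x)/25 - 3*sin(3*x)/25.
General solution: u = -4*cos(3*x)/25 - 3*sin(3*x)/25 + C1*exp(x) + C2*x*exp(x).
Apply the initial conditions: u(0) = -4/25 + C1 = -4 and u'(0) = -9/25 + C1 + C2 = -5. Solving gives C1 = -96/25, C2 = -4/5.

u = -96*exp(x)/25 - 4*cos(3*x)/25 - 3*sin(3*x)/25 - 4*x*exp(x)/5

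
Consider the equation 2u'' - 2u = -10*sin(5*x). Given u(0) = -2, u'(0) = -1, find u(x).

u = -103*exp(x)/52 - exp(-x)/52 + 5*sin(5*x)/26

Divide through by 2: u'' - u = -5*sin(5*x).
Characteristic equation r² - 1 = 0 factors as (r + 1)(r - 1) = 0, so r = -1, 1.
Hence u_h = C1*exp(-x) + C2*exp(x).
Try u_p = A*cos(5*x) + B*sin(5*x). Substituting and equating the coefficients of cos(5x) and sin(5x) gives A = 0, B = 5/26, so u_p = 5*sin(5*x)/26.
General solution: u = 5*sin(5*x)/26 + C1*exp(-x) + C2*exp(x).
Apply the initial conditions: u(0) = C1 + C2 = -2 and u'(0) = 25/26 + C2 - C1 = -1. Solving gives C1 = -1/52, C2 = -103/52.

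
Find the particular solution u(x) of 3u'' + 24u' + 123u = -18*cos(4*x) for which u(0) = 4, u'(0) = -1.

u = -192*sin(4*x)/1649 - 150*cos(4*x)/1649 + 6746*cos(5*x)*exp(-4*x)/1649 + 26103*exp(-4*x)*sin(5*x)/8245

Divide through by 3: u'' + 8u' + 41u = -6*cos(4*x).
Characteristic equation r² + 8r + 41 = 0 has discriminant (8)² - 4·(41) = -100 < 0, so r = -4 ± 5i.
Hence u_h = C1*cos(5*x)*exp(-4*x) + C2*exp(-4*x)*sin(5*x).
Try u_p = A*cos(4*x) + B*sin(4*x). Substituting and equating the coefficients of cos(4x) and sin(4x) gives A = -150/1649, B = -192/1649, so u_p = -192*sin(4*x)/1649 - 150*cos(4*x)/1649.
General solution: u = -192*sin(4*x)/1649 - 150*cos(4*x)/1649 + C1*cos(5*x)*exp(-4*x) + C2*exp(-4*x)*sin(5*x).
Apply the initial conditions: u(0) = -150/1649 + C1 = 4 and u'(0) = -768/1649 - 4*C1 + 5*C2 = -1. Solving gives C1 = 6746/1649, C2 = 26103/8245.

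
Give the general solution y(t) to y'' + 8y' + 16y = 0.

y = C1*exp(-4*t) + C2*t*exp(-4*t)

Characteristic equation r² + 8r + 16 = 0 has discriminant (8)² - 4·(16) = 0, so r = -4 is a repeated root.
Hence y_h = (C1 + C2*t)*exp(-4*t).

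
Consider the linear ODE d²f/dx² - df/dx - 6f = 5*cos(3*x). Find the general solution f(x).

f = -25*cos(3*x)/78 - 5*sin(3*x)/78 + C1*exp(3*x) + C2*exp(-2*x)

Characteristic equation r² - r - 6 = 0 factors as (r - 3)(r + 2) = 0, so r = 3, -2.
Hence f_h = C1*exp(3*x) + C2*exp(-2*x).
Try f_p = A*cos(3*x) + B*sin(3*x). Substituting and equating the coefficients of cos(3x) and sin(3x) gives A = -25/78, B = -5/78, so f_p = -25*cos(3*x)/78 - 5*sin(3*x)/78.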